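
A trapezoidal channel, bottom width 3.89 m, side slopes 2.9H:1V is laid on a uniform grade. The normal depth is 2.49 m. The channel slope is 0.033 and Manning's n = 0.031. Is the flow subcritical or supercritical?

With bottom width b = 3.89 m and side slope z = 2.9: A = (b + zy)y = (3.89 + 2.9×2.49)×2.49 = 27.67 m²; P = b + 2y√(1+z²) = 3.89 + 2×2.49×3.068 = 19.17 m.
Hydraulic radius R = A/P = 27.67/19.17 = 1.443 m.
V = (1/n) R^(2/3) √S = (1/0.031) × 1.443^(2/3) × √0.033 = 7.485 m/s. Hydraulic depth D_h = A/T = 27.67/18.33 = 1.509 m.
Froude number Fr = V/√(g·D_h) = 7.485/√(9.81×1.509) = 1.95, which is greater than 1, so the flow is supercritical.

supercritical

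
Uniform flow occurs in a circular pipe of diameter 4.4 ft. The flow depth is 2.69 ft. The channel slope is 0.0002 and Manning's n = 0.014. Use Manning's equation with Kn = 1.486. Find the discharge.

Q = 16.8 ft³/s

For a circular section of diameter D = 4.4 ft at depth y = 2.69 ft, the central angle is θ = 2 arccos(1 − 2y/D) = 3.591 rad. Then A = (D²/8)(θ − sin θ) = 9.741 ft² and P = Dθ/2 = 7.9 ft.
Hydraulic radius R = A/P = 9.741/7.9 = 1.233 ft.
Manning's equation: Q = (1.486/n) A R^(2/3) S^(1/2) = (1.486/0.014) × 9.741 × 1.233^(2/3) × 0.0002^(1/2) = 16.8 ft³/s.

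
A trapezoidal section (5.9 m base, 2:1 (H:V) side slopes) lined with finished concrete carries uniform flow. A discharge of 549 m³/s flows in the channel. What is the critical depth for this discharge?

At critical depth, Q² T / (g A³) = 1, i.e. A³/T = Q²/g = 549²/9.81 = 30720.
Try y = 6.33 m: A³/T = 51940 — over.
Try y = 4.56 m: A³/T = 13310 — short.
Try y = 5.59 m: A³/T = 30800 — ≈ 30720.

y_c = 5.59 m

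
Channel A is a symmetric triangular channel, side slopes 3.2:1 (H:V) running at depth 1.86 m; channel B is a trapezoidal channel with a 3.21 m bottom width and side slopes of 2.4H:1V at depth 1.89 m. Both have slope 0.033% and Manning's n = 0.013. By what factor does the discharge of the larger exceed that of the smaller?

1.55

Channel A: For a triangular section with side slope z = 3.2: A = zy² = 3.2×1.86² = 11.07 m²; P = 2y√(1+z²) = 2×1.86×3.353 = 12.47 m. Hydraulic radius R = A/P = 11.07/12.47 = 0.8877 m. Q_A = (1/0.013)·11.07·0.8877^(2/3)·√0.00033 = 14.29 m³/s.
Channel B: With bottom width b = 3.21 m and side slope z = 2.4: A = (b + zy)y = (3.21 + 2.4×1.89)×1.89 = 14.64 m²; P = b + 2y√(1+z²) = 3.21 + 2×1.89×2.6 = 13.04 m. Hydraulic radius R = A/P = 14.64/13.04 = 1.123 m. Q_B = (1/0.013)·14.64·1.123^(2/3)·√0.00033 = 22.1 m³/s.
The larger discharge is 22.1 m³/s and the smaller is 14.29 m³/s; the ratio is 1.55.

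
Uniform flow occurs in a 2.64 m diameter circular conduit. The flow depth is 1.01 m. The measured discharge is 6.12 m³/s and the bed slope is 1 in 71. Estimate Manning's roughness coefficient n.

n = 0.025

For a circular section of diameter D = 2.64 m at depth y = 1.01 m, the central angle is θ = 2 arccos(1 − 2y/D) = 2.667 rad. Then A = (D²/8)(θ − sin θ) = 1.926 m² and P = Dθ/2 = 3.521 m.
Hydraulic radius R = A/P = 1.926/3.521 = 0.547 m.
Rearranging Manning's equation: n = (1/Q) A R^(2/3) S^(1/2) = (1/6.12) × 1.926 × 0.547^(2/3) × √0.01408 = 0.025.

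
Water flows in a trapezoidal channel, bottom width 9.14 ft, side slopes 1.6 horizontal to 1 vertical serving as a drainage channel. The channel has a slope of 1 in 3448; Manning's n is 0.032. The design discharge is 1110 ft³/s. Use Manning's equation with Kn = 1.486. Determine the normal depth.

y_n = 13.1 ft

Manning's equation rearranged: A R^(2/3) = nQ / (1.486·√S) = 0.032 × 1110 / (1.486 × √0.00029) = 1404.
At y = 15.1 ft: A R^(2/3) = 1945 — high.
At y = 10.8 ft: A R^(2/3) = 912.5 — low.
At y = 13.1 ft: A R^(2/3) = 1406 — matches.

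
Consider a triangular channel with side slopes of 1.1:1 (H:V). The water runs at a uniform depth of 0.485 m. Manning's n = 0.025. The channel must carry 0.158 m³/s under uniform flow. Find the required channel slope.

For a triangular section with side slope z = 1.1: A = zy² = 1.1×0.485² = 0.2587 m²; P = 2y√(1+z²) = 2×0.485×1.487 = 1.442 m.
Hydraulic radius R = A/P = 0.2587/1.442 = 0.1794 m.
From Manning's equation, S = [nQ / (1 A R^(2/3))]² = [0.025 × 0.158 / (1 × 0.2587 × 0.1794^(2/3))]² = 0.0023.

S = 0.0023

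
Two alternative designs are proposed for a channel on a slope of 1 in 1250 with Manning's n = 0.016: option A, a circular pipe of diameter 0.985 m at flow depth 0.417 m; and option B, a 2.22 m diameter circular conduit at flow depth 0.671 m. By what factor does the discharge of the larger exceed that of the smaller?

Channel A: For a circular section of diameter D = 0.985 m at depth y = 0.417 m, the central angle is θ = 2 arccos(1 − 2y/D) = 2.834 rad. Then A = (D²/8)(θ − sin θ) = 0.3069 m² and P = Dθ/2 = 1.396 m. Hydraulic radius R = A/P = 0.3069/1.396 = 0.2199 m. Q_A = (1/0.016)·0.3069·0.2199^(2/3)·√0.0008 = 0.1977 m³/s.
Channel B: For a circular section of diameter D = 2.22 m at depth y = 0.671 m, the central angle is θ = 2 arccos(1 − 2y/D) = 2.328 rad. Then A = (D²/8)(θ − sin θ) = 0.9868 m² and P = Dθ/2 = 2.584 m. Hydraulic radius R = A/P = 0.9868/2.584 = 0.3818 m. Q_B = (1/0.016)·0.9868·0.3818^(2/3)·√0.0008 = 0.9182 m³/s.
The larger discharge is 0.9182 m³/s and the smaller is 0.1977 m³/s; the ratio is 4.64.

4.64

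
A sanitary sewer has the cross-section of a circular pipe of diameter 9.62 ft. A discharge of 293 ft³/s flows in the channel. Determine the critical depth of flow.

At critical depth, Q² T / (g A³) = 1, i.e. A³/T = Q²/g = 293²/32.2 = 2666.
Trying y = 4.73 ft: A³/T = 4680 — high.
Trying y = 3.19 ft: A³/T = 1031 — low.
Trying y = 4.08 ft: A³/T = 2658 — ≈ 2666.

y_c = 4.08 ft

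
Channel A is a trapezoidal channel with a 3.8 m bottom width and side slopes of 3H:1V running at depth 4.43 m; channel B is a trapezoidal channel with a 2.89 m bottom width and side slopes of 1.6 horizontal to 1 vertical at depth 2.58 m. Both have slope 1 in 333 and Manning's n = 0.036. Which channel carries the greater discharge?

channel A

Channel A: With bottom width b = 3.8 m and side slope z = 3: A = (b + zy)y = (3.8 + 3×4.43)×4.43 = 75.71 m²; P = b + 2y√(1+z²) = 3.8 + 2×4.43×3.162 = 31.82 m. Hydraulic radius R = A/P = 75.71/31.82 = 2.379 m. Q_A = (1/0.036)·75.71·2.379^(2/3)·√0.003003 = 205.4 m³/s.
Channel B: With bottom width b = 2.89 m and side slope z = 1.6: A = (b + zy)y = (2.89 + 1.6×2.58)×2.58 = 18.11 m²; P = b + 2y√(1+z²) = 2.89 + 2×2.58×1.887 = 12.63 m. Hydraulic radius R = A/P = 18.11/12.63 = 1.434 m. Q_B = (1/0.036)·18.11·1.434^(2/3)·√0.003003 = 35.05 m³/s.
Q_A = 205.4 m³/s vs Q_B = 35.05 m³/s, so channel A carries more.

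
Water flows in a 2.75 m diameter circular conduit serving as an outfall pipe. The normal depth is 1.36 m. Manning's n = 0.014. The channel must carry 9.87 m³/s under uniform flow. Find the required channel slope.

S = 0.0037

For a circular section of diameter D = 2.75 m at depth y = 1.36 m, the central angle is θ = 2 arccos(1 − 2y/D) = 3.12 rad. Then A = (D²/8)(θ − sin θ) = 2.929 m² and P = Dθ/2 = 4.29 m.
Hydraulic radius R = A/P = 2.929/4.29 = 0.6827 m.
From Manning's equation, S = [nQ / (1 A R^(2/3))]² = [0.014 × 9.87 / (1 × 2.929 × 0.6827^(2/3))]² = 0.0037.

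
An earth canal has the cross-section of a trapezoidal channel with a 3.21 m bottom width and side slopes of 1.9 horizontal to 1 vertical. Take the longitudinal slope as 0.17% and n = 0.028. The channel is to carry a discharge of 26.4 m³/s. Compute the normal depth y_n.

y_n = 2.13 m

Manning's equation rearranged: A R^(2/3) = nQ / (1·√S) = 0.028 × 26.4 / (√0.0017) = 17.93.
Try y = 1.54 m: A R^(2/3) = 9.208 — short.
Try y = 2.63 m: A R^(2/3) = 28.14 — over.
Try y = 2.13 m: A R^(2/3) = 17.95 — matches.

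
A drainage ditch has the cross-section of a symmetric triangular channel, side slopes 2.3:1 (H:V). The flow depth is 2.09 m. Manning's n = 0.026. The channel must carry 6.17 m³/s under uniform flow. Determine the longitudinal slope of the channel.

S = 0.00027

For a triangular section with side slope z = 2.3: A = zy² = 2.3×2.09² = 10.05 m²; P = 2y√(1+z²) = 2×2.09×2.508 = 10.48 m.
Hydraulic radius R = A/P = 10.05/10.48 = 0.9583 m.
From Manning's equation, S = [nQ / (1 A R^(2/3))]² = [0.026 × 6.17 / (1 × 10.05 × 0.9583^(2/3))]² = 0.00027.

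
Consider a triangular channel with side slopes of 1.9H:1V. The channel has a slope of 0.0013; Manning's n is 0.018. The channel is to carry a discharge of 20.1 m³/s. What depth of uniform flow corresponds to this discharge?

Manning's equation rearranged: A R^(2/3) = nQ / (1·√S) = 0.018 × 20.1 / (√0.0013) = 10.03.
Trying y = 1.84 m: A R^(2/3) = 5.609 — low.
Trying y = 2.29 m: A R^(2/3) = 10.05 — close enough.

y_n = 2.29 m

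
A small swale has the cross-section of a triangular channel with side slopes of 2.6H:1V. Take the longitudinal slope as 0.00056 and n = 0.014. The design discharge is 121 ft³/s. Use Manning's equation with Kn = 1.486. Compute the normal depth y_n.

Manning's equation rearranged: A R^(2/3) = nQ / (1.486·√S) = 0.014 × 121 / (1.486 × √0.00056) = 48.17.
At y = 4.17 ft: A R^(2/3) = 70.47 — too large.
At y = 2.46 ft: A R^(2/3) = 17.25 — too small.
At y = 3.62 ft: A R^(2/3) = 48.33 — matches.

y_n = 3.62 ft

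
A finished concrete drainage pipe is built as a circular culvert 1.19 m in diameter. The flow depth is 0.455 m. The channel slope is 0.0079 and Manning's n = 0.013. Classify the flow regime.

For a circular section of diameter D = 1.19 m at depth y = 0.455 m, the central angle is θ = 2 arccos(1 − 2y/D) = 2.667 rad. Then A = (D²/8)(θ − sin θ) = 0.3911 m² and P = Dθ/2 = 1.587 m.
Hydraulic radius R = A/P = 0.3911/1.587 = 0.2465 m.
V = (1/n) R^(2/3) √S = (1/0.013) × 0.2465^(2/3) × √0.0079 = 2.688 m/s. Hydraulic depth D_h = A/T = 0.3911/1.157 = 0.3381 m.
Froude number Fr = V/√(g·D_h) = 2.688/√(9.81×0.3381) = 1.48, which is greater than 1, so the flow is supercritical.

supercritical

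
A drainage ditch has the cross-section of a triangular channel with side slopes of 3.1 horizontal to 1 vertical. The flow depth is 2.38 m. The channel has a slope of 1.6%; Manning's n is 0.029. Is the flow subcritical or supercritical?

supercritical

For a triangular section with side slope z = 3.1: A = zy² = 3.1×2.38² = 17.56 m²; P = 2y√(1+z²) = 2×2.38×3.257 = 15.5 m.
Hydraulic radius R = A/P = 17.56/15.5 = 1.133 m.
V = (1/n) R^(2/3) √S = (1/0.029) × 1.133^(2/3) × √0.016 = 4.739 m/s. Hydraulic depth D_h = A/T = 17.56/14.76 = 1.19 m.
Froude number Fr = V/√(g·D_h) = 4.739/√(9.81×1.19) = 1.39, which is greater than 1, so the flow is supercritical.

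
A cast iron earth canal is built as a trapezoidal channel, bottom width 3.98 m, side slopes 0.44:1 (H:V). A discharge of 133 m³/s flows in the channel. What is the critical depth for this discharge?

y_c = 4.13 m

At critical depth, Q² T / (g A³) = 1, i.e. A³/T = Q²/g = 133²/9.81 = 1803.
At y = 3.46 m: A³/T = 982.3 — low.
At y = 4.82 m: A³/T = 3093 — high.
At y = 4.13 m: A³/T = 1802 — matches.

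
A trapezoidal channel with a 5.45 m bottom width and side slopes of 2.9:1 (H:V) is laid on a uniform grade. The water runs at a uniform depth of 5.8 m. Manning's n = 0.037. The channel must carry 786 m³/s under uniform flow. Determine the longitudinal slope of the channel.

With bottom width b = 5.45 m and side slope z = 2.9: A = (b + zy)y = (5.45 + 2.9×5.8)×5.8 = 129.2 m²; P = b + 2y√(1+z²) = 5.45 + 2×5.8×3.068 = 41.03 m.
Hydraulic radius R = A/P = 129.2/41.03 = 3.148 m.
From Manning's equation, S = [nQ / (1 A R^(2/3))]² = [0.037 × 786 / (1 × 129.2 × 3.148^(2/3))]² = 0.011.

S = 0.011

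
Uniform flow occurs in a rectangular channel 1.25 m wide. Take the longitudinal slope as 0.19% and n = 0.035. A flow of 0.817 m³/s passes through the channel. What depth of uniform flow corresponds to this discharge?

y_n = 0.994 m

Manning's equation rearranged: A R^(2/3) = nQ / (1·√S) = 0.035 × 0.817 / (√0.0019) = 0.656.
Trying y = 0.778 m: A R^(2/3) = 0.4798 — too small.
Trying y = 1.13 m: A R^(2/3) = 0.7699 — too large.
Trying y = 0.994 m: A R^(2/3) = 0.6561 — close enough.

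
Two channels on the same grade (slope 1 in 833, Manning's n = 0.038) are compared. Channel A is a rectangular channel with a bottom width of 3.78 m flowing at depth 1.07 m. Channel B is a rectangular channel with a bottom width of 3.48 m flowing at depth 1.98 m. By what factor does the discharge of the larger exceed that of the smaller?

Channel A: Flow area A = b·y = 3.78 × 1.07 = 4.045 m². Wetted perimeter P = b + 2y = 3.78 + 2×1.07 = 5.92 m. Hydraulic radius R = A/P = 4.045/5.92 = 0.6832 m. Q_A = (1/0.038)·4.045·0.6832^(2/3)·√0.0012 = 2.861 m³/s.
Channel B: Flow area A = b·y = 3.48 × 1.98 = 6.89 m². Wetted perimeter P = b + 2y = 3.48 + 2×1.98 = 7.44 m. Hydraulic radius R = A/P = 6.89/7.44 = 0.9261 m. Q_B = (1/0.038)·6.89·0.9261^(2/3)·√0.0012 = 5.969 m³/s.
The larger discharge is 5.969 m³/s and the smaller is 2.861 m³/s; the ratio is 2.09.

2.09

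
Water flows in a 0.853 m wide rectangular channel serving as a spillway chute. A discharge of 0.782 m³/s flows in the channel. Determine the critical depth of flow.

y_c = 0.441 m

For a rectangular channel, critical depth y_c = (q²/g)^(1/3) where q = Q/b = 0.782/0.853 = 0.9168 m²/s.
So y_c = (0.9168²/9.81)^(1/3) = 0.441 m.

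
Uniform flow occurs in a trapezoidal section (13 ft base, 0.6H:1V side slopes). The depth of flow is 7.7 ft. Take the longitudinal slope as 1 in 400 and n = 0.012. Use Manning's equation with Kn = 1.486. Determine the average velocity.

With bottom width b = 13 ft and side slope z = 0.6: A = (b + zy)y = (13 + 0.6×7.7)×7.7 = 135.7 ft²; P = b + 2y√(1+z²) = 13 + 2×7.7×1.166 = 30.96 ft.
Hydraulic radius R = A/P = 135.7/30.96 = 4.382 ft.
From Manning's equation, V = (1.486/n) R^(2/3) S^(1/2) = (1.486/0.012) × 4.382^(2/3) × 0.0025^(1/2) = 16.6 ft/s.

V = 16.6 ft/s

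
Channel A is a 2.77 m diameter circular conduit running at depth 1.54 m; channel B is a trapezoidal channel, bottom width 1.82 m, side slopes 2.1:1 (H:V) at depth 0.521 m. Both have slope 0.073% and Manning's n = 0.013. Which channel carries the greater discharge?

channel A

Channel A: For a circular section of diameter D = 2.77 m at depth y = 1.54 m, the central angle is θ = 2 arccos(1 − 2y/D) = 3.366 rad. Then A = (D²/8)(θ − sin θ) = 3.442 m² and P = Dθ/2 = 4.662 m. Hydraulic radius R = A/P = 3.442/4.662 = 0.7383 m. Q_A = (1/0.013)·3.442·0.7383^(2/3)·√0.00073 = 5.843 m³/s.
Channel B: With bottom width b = 1.82 m and side slope z = 2.1: A = (b + zy)y = (1.82 + 2.1×0.521)×0.521 = 1.518 m²; P = b + 2y√(1+z²) = 1.82 + 2×0.521×2.326 = 4.244 m. Hydraulic radius R = A/P = 1.518/4.244 = 0.3578 m. Q_B = (1/0.013)·1.518·0.3578^(2/3)·√0.00073 = 1.59 m³/s.
Q_A = 5.843 m³/s vs Q_B = 1.59 m³/s, so channel A carries more.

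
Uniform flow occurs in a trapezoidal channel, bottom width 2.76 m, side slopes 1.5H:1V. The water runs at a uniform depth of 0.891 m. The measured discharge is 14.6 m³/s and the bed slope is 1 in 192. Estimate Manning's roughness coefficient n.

With bottom width b = 2.76 m and side slope z = 1.5: A = (b + zy)y = (2.76 + 1.5×0.891)×0.891 = 3.65 m²; P = b + 2y√(1+z²) = 2.76 + 2×0.891×1.803 = 5.973 m.
Hydraulic radius R = A/P = 3.65/5.973 = 0.6111 m.
Rearranging Manning's equation: n = (1/Q) A R^(2/3) S^(1/2) = (1/14.6) × 3.65 × 0.6111^(2/3) × √0.005208 = 0.013.

n = 0.013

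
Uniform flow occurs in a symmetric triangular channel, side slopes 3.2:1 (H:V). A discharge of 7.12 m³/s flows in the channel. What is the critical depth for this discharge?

At critical depth, Q² T / (g A³) = 1, i.e. A³/T = Q²/g = 7.12²/9.81 = 5.168.
At y = 0.749 m: A³/T = 1.207 — short.
At y = 1.14 m: A³/T = 9.858 — over.
At y = 1 m: A³/T = 5.12 — ≈ 5.168.

y_c = 1 m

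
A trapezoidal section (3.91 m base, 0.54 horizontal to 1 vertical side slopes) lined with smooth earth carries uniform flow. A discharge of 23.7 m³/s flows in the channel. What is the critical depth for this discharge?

y_c = 1.45 m

At critical depth, Q² T / (g A³) = 1, i.e. A³/T = Q²/g = 23.7²/9.81 = 57.26.
Trying y = 1.07 m: A³/T = 21.86 — low.
Trying y = 1.69 m: A³/T = 94.4 — high.
Trying y = 1.45 m: A³/T = 57.54 — ≈ 57.26.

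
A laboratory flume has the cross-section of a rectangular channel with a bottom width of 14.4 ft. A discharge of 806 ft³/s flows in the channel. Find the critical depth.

For a rectangular channel, critical depth y_c = (q²/g)^(1/3) where q = Q/b = 806/14.4 = 55.97 ft²/s.
So y_c = (55.97²/32.2)^(1/3) = 4.6 ft.

y_c = 4.6 ft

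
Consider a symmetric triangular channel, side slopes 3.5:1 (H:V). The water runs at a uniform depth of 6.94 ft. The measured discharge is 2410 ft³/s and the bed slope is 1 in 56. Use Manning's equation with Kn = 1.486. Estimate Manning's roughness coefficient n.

For a triangular section with side slope z = 3.5: A = zy² = 3.5×6.94² = 168.6 ft²; P = 2y√(1+z²) = 2×6.94×3.64 = 50.52 ft.
Hydraulic radius R = A/P = 168.6/50.52 = 3.336 ft.
Rearranging Manning's equation: n = (1.486/Q) A R^(2/3) S^(1/2) = (1.486/2410) × 168.6 × 3.336^(2/3) × √0.01786 = 0.031.

n = 0.031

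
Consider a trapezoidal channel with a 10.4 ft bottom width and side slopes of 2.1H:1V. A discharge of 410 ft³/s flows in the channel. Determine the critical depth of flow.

At critical depth, Q² T / (g A³) = 1, i.e. A³/T = Q²/g = 410²/32.2 = 5220.
Trying y = 2.44 ft: A³/T = 2632 — low.
Trying y = 2.96 ft: A³/T = 5211 — close enough.

y_c = 2.96 ft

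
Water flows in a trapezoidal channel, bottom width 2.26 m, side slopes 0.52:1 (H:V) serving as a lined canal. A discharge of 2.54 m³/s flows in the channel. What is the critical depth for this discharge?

y_c = 0.486 m

At critical depth, Q² T / (g A³) = 1, i.e. A³/T = Q²/g = 2.54²/9.81 = 0.6577.
Try y = 0.607 m: A³/T = 1.322 — over.
Try y = 0.434 m: A³/T = 0.463 — short.
Try y = 0.486 m: A³/T = 0.6585 — close enough.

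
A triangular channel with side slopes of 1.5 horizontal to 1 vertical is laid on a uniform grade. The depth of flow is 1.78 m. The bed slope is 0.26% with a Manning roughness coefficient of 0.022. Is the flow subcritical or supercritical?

For a triangular section with side slope z = 1.5: A = zy² = 1.5×1.78² = 4.753 m²; P = 2y√(1+z²) = 2×1.78×1.803 = 6.418 m.
Hydraulic radius R = A/P = 4.753/6.418 = 0.7405 m.
V = (1/n) R^(2/3) √S = (1/0.022) × 0.7405^(2/3) × √0.0026 = 1.897 m/s. Hydraulic depth D_h = A/T = 4.753/5.34 = 0.89 m.
Froude number Fr = V/√(g·D_h) = 1.897/√(9.81×0.89) = 0.642, which is less than 1, so the flow is subcritical.

subcritical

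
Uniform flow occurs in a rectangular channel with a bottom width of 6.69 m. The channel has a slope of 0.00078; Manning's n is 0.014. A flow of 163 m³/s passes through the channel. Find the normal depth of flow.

y_n = 7.07 m

Manning's equation rearranged: A R^(2/3) = nQ / (1·√S) = 0.014 × 163 / (√0.00078) = 81.71.
Try y = 8.5 m: A R^(2/3) = 101.9 — over.
Try y = 5.92 m: A R^(2/3) = 65.71 — short.
Try y = 7.07 m: A R^(2/3) = 81.71 — close enough.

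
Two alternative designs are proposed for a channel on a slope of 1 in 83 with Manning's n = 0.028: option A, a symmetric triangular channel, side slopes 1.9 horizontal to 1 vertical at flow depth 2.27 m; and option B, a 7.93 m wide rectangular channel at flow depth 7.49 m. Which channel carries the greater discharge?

Channel A: For a triangular section with side slope z = 1.9: A = zy² = 1.9×2.27² = 9.791 m²; P = 2y√(1+z²) = 2×2.27×2.147 = 9.748 m. Hydraulic radius R = A/P = 9.791/9.748 = 1.004 m. Q_A = (1/0.028)·9.791·1.004^(2/3)·√0.01205 = 38.49 m³/s.
Channel B: Flow area A = b·y = 7.93 × 7.49 = 59.4 m². Wetted perimeter P = b + 2y = 7.93 + 2×7.49 = 22.91 m. Hydraulic radius R = A/P = 59.4/22.91 = 2.593 m. Q_B = (1/0.028)·59.4·2.593^(2/3)·√0.01205 = 439.4 m³/s.
Q_A = 38.49 m³/s vs Q_B = 439.4 m³/s, so channel B carries more.

channel B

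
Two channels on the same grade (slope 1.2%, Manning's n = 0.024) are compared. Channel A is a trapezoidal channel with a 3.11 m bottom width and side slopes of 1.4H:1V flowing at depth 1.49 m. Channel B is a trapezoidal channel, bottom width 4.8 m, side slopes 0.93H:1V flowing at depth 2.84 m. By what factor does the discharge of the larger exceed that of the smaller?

Channel A: With bottom width b = 3.11 m and side slope z = 1.4: A = (b + zy)y = (3.11 + 1.4×1.49)×1.49 = 7.742 m²; P = b + 2y√(1+z²) = 3.11 + 2×1.49×1.72 = 8.237 m. Hydraulic radius R = A/P = 7.742/8.237 = 0.9399 m. Q_A = (1/0.024)·7.742·0.9399^(2/3)·√0.012 = 33.91 m³/s.
Channel B: With bottom width b = 4.8 m and side slope z = 0.93: A = (b + zy)y = (4.8 + 0.93×2.84)×2.84 = 21.13 m²; P = b + 2y√(1+z²) = 4.8 + 2×2.84×1.366 = 12.56 m. Hydraulic radius R = A/P = 21.13/12.56 = 1.683 m. Q_B = (1/0.024)·21.13·1.683^(2/3)·√0.012 = 136.5 m³/s.
The larger discharge is 136.5 m³/s and the smaller is 33.91 m³/s; the ratio is 4.03.

4.03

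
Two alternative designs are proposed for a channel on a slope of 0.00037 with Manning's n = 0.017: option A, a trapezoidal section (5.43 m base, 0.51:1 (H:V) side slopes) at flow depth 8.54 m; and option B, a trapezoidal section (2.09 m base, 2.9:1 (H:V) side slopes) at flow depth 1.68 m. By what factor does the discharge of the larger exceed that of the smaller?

16.8

Channel A: With bottom width b = 5.43 m and side slope z = 0.51: A = (b + zy)y = (5.43 + 0.51×8.54)×8.54 = 83.57 m²; P = b + 2y√(1+z²) = 5.43 + 2×8.54×1.123 = 24.6 m. Hydraulic radius R = A/P = 83.57/24.6 = 3.397 m. Q_A = (1/0.017)·83.57·3.397^(2/3)·√0.00037 = 213.7 m³/s.
Channel B: With bottom width b = 2.09 m and side slope z = 2.9: A = (b + zy)y = (2.09 + 2.9×1.68)×1.68 = 11.7 m²; P = b + 2y√(1+z²) = 2.09 + 2×1.68×3.068 = 12.4 m. Hydraulic radius R = A/P = 11.7/12.4 = 0.9435 m. Q_B = (1/0.017)·11.7·0.9435^(2/3)·√0.00037 = 12.73 m³/s.
The larger discharge is 213.7 m³/s and the smaller is 12.73 m³/s; the ratio is 16.8.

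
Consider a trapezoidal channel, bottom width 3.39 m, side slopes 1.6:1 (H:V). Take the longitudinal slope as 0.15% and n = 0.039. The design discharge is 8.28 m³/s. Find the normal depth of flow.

Manning's equation rearranged: A R^(2/3) = nQ / (1·√S) = 0.039 × 8.28 / (√0.0015) = 8.338.
Try y = 1.73 m: A R^(2/3) = 11.17 — over.
Try y = 1.06 m: A R^(2/3) = 4.369 — short.
Try y = 1.49 m: A R^(2/3) = 8.341 — close enough.

y_n = 1.49 m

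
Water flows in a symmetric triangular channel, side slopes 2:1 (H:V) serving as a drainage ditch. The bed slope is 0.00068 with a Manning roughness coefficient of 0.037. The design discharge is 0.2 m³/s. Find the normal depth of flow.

Manning's equation rearranged: A R^(2/3) = nQ / (1·√S) = 0.037 × 0.2 / (√0.00068) = 0.2838.
Try y = 0.465 m: A R^(2/3) = 0.1518 — too small.
Try y = 0.651 m: A R^(2/3) = 0.3723 — too large.
Try y = 0.588 m: A R^(2/3) = 0.2838 — close enough.

y_n = 0.588 m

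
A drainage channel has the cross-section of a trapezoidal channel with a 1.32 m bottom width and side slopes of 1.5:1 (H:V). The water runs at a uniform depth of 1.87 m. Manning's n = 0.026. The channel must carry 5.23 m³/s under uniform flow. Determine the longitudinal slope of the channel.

S = 0.00033

With bottom width b = 1.32 m and side slope z = 1.5: A = (b + zy)y = (1.32 + 1.5×1.87)×1.87 = 7.714 m²; P = b + 2y√(1+z²) = 1.32 + 2×1.87×1.803 = 8.062 m.
Hydraulic radius R = A/P = 7.714/8.062 = 0.9568 m.
From Manning's equation, S = [nQ / (1 A R^(2/3))]² = [0.026 × 5.23 / (1 × 7.714 × 0.9568^(2/3))]² = 0.00033.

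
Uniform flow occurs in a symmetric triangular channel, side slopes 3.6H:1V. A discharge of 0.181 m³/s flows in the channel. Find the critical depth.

At critical depth, Q² T / (g A³) = 1, i.e. A³/T = Q²/g = 0.181²/9.81 = 0.00334.
At y = 0.253 m: A³/T = 0.006717 — high.
At y = 0.22 m: A³/T = 0.00334 — close enough.

y_c = 0.22 m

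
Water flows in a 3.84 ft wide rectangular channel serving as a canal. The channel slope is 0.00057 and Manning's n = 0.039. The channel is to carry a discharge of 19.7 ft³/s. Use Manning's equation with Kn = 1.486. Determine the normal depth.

y_n = 4.61 ft

Manning's equation rearranged: A R^(2/3) = nQ / (1.486·√S) = 0.039 × 19.7 / (1.486 × √0.00057) = 21.66.
Trying y = 5.44 ft: A R^(2/3) = 26.38 — over.
Trying y = 3.24 ft: A R^(2/3) = 14.09 — short.
Trying y = 4.61 ft: A R^(2/3) = 21.68 — close enough.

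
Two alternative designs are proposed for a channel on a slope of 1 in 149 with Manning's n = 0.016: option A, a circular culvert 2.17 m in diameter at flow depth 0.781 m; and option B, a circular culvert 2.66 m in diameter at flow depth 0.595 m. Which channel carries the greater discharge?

channel A

Channel A: For a circular section of diameter D = 2.17 m at depth y = 0.781 m, the central angle is θ = 2 arccos(1 − 2y/D) = 2.574 rad. Then A = (D²/8)(θ − sin θ) = 1.198 m² and P = Dθ/2 = 2.792 m. Hydraulic radius R = A/P = 1.198/2.792 = 0.4291 m. Q_A = (1/0.016)·1.198·0.4291^(2/3)·√0.006711 = 3.49 m³/s.
Channel B: For a circular section of diameter D = 2.66 m at depth y = 0.595 m, the central angle is θ = 2 arccos(1 − 2y/D) = 1.971 rad. Then A = (D²/8)(θ − sin θ) = 0.9281 m² and P = Dθ/2 = 2.621 m. Hydraulic radius R = A/P = 0.9281/2.621 = 0.3541 m. Q_B = (1/0.016)·0.9281·0.3541^(2/3)·√0.006711 = 2.379 m³/s.
Q_A = 3.49 m³/s vs Q_B = 2.379 m³/s, so channel A carries more.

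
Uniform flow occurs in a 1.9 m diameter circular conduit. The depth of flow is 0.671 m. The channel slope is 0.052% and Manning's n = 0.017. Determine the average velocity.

For a circular section of diameter D = 1.9 m at depth y = 0.671 m, the central angle is θ = 2 arccos(1 − 2y/D) = 2.545 rad. Then A = (D²/8)(θ − sin θ) = 0.8953 m² and P = Dθ/2 = 2.418 m.
Hydraulic radius R = A/P = 0.8953/2.418 = 0.3702 m.
From Manning's equation, V = (1/n) R^(2/3) S^(1/2) = (1/0.017) × 0.3702^(2/3) × 0.00052^(1/2) = 0.692 m/s.

V = 0.692 m/s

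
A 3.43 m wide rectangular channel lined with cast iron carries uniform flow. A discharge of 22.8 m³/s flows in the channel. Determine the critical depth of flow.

y_c = 1.65 m

For a rectangular channel, critical depth y_c = (q²/g)^(1/3) where q = Q/b = 22.8/3.43 = 6.647 m²/s.
So y_c = (6.647²/9.81)^(1/3) = 1.65 m.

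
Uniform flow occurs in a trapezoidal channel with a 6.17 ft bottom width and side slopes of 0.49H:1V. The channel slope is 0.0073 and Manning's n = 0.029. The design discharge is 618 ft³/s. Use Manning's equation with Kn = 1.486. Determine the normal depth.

y_n = 6.96 ft

Manning's equation rearranged: A R^(2/3) = nQ / (1.486·√S) = 0.029 × 618 / (1.486 × √0.0073) = 141.2.
At y = 8.12 ft: A R^(2/3) = 186.2 — over.
At y = 6.96 ft: A R^(2/3) = 141.1 — matches.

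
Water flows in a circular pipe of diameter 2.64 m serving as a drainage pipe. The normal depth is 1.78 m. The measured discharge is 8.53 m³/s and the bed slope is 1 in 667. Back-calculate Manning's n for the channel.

n = 0.015

For a circular section of diameter D = 2.64 m at depth y = 1.78 m, the central angle is θ = 2 arccos(1 − 2y/D) = 3.854 rad. Then A = (D²/8)(θ − sin θ) = 3.926 m² and P = Dθ/2 = 5.087 m.
Hydraulic radius R = A/P = 3.926/5.087 = 0.7719 m.
Rearranging Manning's equation: n = (1/Q) A R^(2/3) S^(1/2) = (1/8.53) × 3.926 × 0.7719^(2/3) × √0.001499 = 0.015.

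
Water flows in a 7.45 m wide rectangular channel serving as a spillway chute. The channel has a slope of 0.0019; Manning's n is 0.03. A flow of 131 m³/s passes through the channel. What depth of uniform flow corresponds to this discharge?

Manning's equation rearranged: A R^(2/3) = nQ / (1·√S) = 0.03 × 131 / (√0.0019) = 90.16.
At y = 4.99 m: A R^(2/3) = 61.6 — too small.
At y = 8.53 m: A R^(2/3) = 119.9 — too large.
At y = 6.75 m: A R^(2/3) = 90.15 — matches.

y_n = 6.75 m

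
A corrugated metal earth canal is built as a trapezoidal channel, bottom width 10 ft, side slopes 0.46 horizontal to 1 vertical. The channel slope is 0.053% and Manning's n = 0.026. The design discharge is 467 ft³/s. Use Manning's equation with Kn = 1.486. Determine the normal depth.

Manning's equation rearranged: A R^(2/3) = nQ / (1.486·√S) = 0.026 × 467 / (1.486 × √0.00053) = 354.9.
Try y = 11.5 ft: A R^(2/3) = 512.7 — too large.
Try y = 9.31 ft: A R^(2/3) = 354.9 — close enough.

y_n = 9.31 ft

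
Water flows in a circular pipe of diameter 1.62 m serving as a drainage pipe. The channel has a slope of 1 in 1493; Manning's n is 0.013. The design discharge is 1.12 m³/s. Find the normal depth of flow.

Manning's equation rearranged: A R^(2/3) = nQ / (1·√S) = 0.013 × 1.12 / (√0.0006698) = 0.5626.
Try y = 1.03 m: A R^(2/3) = 0.8267 — over.
Try y = 0.552 m: A R^(2/3) = 0.282 — short.
Try y = 0.809 m: A R^(2/3) = 0.563 — ≈ 0.5626.

y_n = 0.809 m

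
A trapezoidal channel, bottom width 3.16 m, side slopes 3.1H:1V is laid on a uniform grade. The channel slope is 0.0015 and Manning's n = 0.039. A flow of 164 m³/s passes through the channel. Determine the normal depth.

y_n = 4.86 m

Manning's equation rearranged: A R^(2/3) = nQ / (1·√S) = 0.039 × 164 / (√0.0015) = 165.1.
Trying y = 6.22 m: A R^(2/3) = 302.8 — high.
Trying y = 4.22 m: A R^(2/3) = 117.2 — low.
Trying y = 4.86 m: A R^(2/3) = 165.1 — ≈ 165.1.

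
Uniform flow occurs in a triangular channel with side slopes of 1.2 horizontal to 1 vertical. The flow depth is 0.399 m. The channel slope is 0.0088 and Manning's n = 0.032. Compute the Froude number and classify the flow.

subcritical

For a triangular section with side slope z = 1.2: A = zy² = 1.2×0.399² = 0.191 m²; P = 2y√(1+z²) = 2×0.399×1.562 = 1.247 m.
Hydraulic radius R = A/P = 0.191/1.247 = 0.1533 m.
V = (1/n) R^(2/3) √S = (1/0.032) × 0.1533^(2/3) × √0.0088 = 0.8395 m/s. Hydraulic depth D_h = A/T = 0.191/0.9576 = 0.1995 m.
Froude number Fr = V/√(g·D_h) = 0.8395/√(9.81×0.1995) = 0.6, which is less than 1, so the flow is subcritical.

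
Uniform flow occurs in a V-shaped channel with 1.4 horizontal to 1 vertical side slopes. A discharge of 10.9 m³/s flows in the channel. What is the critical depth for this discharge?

y_c = 1.65 m

At critical depth, Q² T / (g A³) = 1, i.e. A³/T = Q²/g = 10.9²/9.81 = 12.11.
Trying y = 1.21 m: A³/T = 2.542 — too small.
Trying y = 1.83 m: A³/T = 20.11 — too large.
Trying y = 1.65 m: A³/T = 11.99 — matches.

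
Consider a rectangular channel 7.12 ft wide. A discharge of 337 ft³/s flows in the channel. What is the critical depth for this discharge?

For a rectangular channel, critical depth y_c = (q²/g)^(1/3) where q = Q/b = 337/7.12 = 47.33 ft²/s.
So y_c = (47.33²/32.2)^(1/3) = 4.11 ft.

y_c = 4.11 ft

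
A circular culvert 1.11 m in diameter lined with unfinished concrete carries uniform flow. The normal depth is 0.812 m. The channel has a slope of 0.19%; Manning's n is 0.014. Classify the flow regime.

subcritical

For a circular section of diameter D = 1.11 m at depth y = 0.812 m, the central angle is θ = 2 arccos(1 − 2y/D) = 4.104 rad. Then A = (D²/8)(θ − sin θ) = 0.7586 m² and P = Dθ/2 = 2.278 m.
Hydraulic radius R = A/P = 0.7586/2.278 = 0.333 m.
V = (1/n) R^(2/3) √S = (1/0.014) × 0.333^(2/3) × √0.0019 = 1.496 m/s. Hydraulic depth D_h = A/T = 0.7586/0.9838 = 0.771 m.
Froude number Fr = V/√(g·D_h) = 1.496/√(9.81×0.771) = 0.544, which is less than 1, so the flow is subcritical.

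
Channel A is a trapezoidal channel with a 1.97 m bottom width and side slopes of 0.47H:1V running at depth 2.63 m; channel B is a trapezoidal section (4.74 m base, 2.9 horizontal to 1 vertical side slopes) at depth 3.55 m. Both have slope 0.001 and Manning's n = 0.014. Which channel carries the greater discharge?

channel B

Channel A: With bottom width b = 1.97 m and side slope z = 0.47: A = (b + zy)y = (1.97 + 0.47×2.63)×2.63 = 8.432 m²; P = b + 2y√(1+z²) = 1.97 + 2×2.63×1.105 = 7.782 m. Hydraulic radius R = A/P = 8.432/7.782 = 1.084 m. Q_A = (1/0.014)·8.432·1.084^(2/3)·√0.001 = 20.09 m³/s.
Channel B: With bottom width b = 4.74 m and side slope z = 2.9: A = (b + zy)y = (4.74 + 2.9×3.55)×3.55 = 53.37 m²; P = b + 2y√(1+z²) = 4.74 + 2×3.55×3.068 = 26.52 m. Hydraulic radius R = A/P = 53.37/26.52 = 2.013 m. Q_B = (1/0.014)·53.37·2.013^(2/3)·√0.001 = 192.2 m³/s.
Q_A = 20.09 m³/s vs Q_B = 192.2 m³/s, so channel B carries more.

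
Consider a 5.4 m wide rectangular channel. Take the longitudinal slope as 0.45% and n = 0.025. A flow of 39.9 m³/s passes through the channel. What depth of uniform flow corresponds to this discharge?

Manning's equation rearranged: A R^(2/3) = nQ / (1·√S) = 0.025 × 39.9 / (√0.0045) = 14.87.
At y = 2.84 m: A R^(2/3) = 19.05 — high.
At y = 2.36 m: A R^(2/3) = 14.86 — matches.

y_n = 2.36 m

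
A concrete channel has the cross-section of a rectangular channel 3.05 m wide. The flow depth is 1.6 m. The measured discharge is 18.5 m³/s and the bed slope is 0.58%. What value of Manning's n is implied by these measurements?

n = 0.017

Flow area A = b·y = 3.05 × 1.6 = 4.88 m². Wetted perimeter P = b + 2y = 3.05 + 2×1.6 = 6.25 m.
Hydraulic radius R = A/P = 4.88/6.25 = 0.7808 m.
Rearranging Manning's equation: n = (1/Q) A R^(2/3) S^(1/2) = (1/18.5) × 4.88 × 0.7808^(2/3) × √0.0058 = 0.017.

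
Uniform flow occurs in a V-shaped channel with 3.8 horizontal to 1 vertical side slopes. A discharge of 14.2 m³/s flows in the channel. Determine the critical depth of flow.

At critical depth, Q² T / (g A³) = 1, i.e. A³/T = Q²/g = 14.2²/9.81 = 20.55.
Trying y = 1.42 m: A³/T = 41.68 — over.
Trying y = 1.23 m: A³/T = 20.33 — ≈ 20.55.

y_c = 1.23 m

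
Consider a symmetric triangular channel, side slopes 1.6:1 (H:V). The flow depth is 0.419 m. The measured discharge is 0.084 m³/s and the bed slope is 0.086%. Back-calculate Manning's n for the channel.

n = 0.031

For a triangular section with side slope z = 1.6: A = zy² = 1.6×0.419² = 0.2809 m²; P = 2y√(1+z²) = 2×0.419×1.887 = 1.581 m.
Hydraulic radius R = A/P = 0.2809/1.581 = 0.1777 m.
Rearranging Manning's equation: n = (1/Q) A R^(2/3) S^(1/2) = (1/0.084) × 0.2809 × 0.1777^(2/3) × √0.00086 = 0.031.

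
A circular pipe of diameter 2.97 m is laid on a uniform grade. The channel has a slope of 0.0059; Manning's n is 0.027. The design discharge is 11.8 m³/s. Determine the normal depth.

y_n = 1.88 m

Manning's equation rearranged: A R^(2/3) = nQ / (1·√S) = 0.027 × 11.8 / (√0.0059) = 4.148.
Try y = 1.35 m: A R^(2/3) = 2.408 — low.
Try y = 2.32 m: A R^(2/3) = 5.419 — high.
Try y = 1.88 m: A R^(2/3) = 4.135 — matches.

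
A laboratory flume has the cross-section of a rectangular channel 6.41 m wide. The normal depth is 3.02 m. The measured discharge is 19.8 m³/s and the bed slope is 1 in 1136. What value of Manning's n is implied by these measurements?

n = 0.0389

Flow area A = b·y = 6.41 × 3.02 = 19.36 m². Wetted perimeter P = b + 2y = 6.41 + 2×3.02 = 12.45 m.
Hydraulic radius R = A/P = 19.36/12.45 = 1.555 m.
Rearranging Manning's equation: n = (1/Q) A R^(2/3) S^(1/2) = (1/19.8) × 19.36 × 1.555^(2/3) × √0.0008803 = 0.0389.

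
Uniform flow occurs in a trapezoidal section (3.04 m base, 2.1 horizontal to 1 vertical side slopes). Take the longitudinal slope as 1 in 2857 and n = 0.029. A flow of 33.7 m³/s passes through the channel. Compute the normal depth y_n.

y_n = 3.41 m

Manning's equation rearranged: A R^(2/3) = nQ / (1·√S) = 0.029 × 33.7 / (√0.00035) = 52.24.
Try y = 3.87 m: A R^(2/3) = 69.82 — over.
Try y = 3.41 m: A R^(2/3) = 52.24 — matches.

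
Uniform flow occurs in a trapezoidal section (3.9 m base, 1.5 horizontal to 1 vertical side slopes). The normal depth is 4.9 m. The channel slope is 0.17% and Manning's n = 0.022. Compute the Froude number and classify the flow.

With bottom width b = 3.9 m and side slope z = 1.5: A = (b + zy)y = (3.9 + 1.5×4.9)×4.9 = 55.13 m²; P = b + 2y√(1+z²) = 3.9 + 2×4.9×1.803 = 21.57 m.
Hydraulic radius R = A/P = 55.13/21.57 = 2.556 m.
V = (1/n) R^(2/3) √S = (1/0.022) × 2.556^(2/3) × √0.0017 = 3.504 m/s. Hydraulic depth D_h = A/T = 55.13/18.6 = 2.964 m.
Froude number Fr = V/√(g·D_h) = 3.504/√(9.81×2.964) = 0.65, which is less than 1, so the flow is subcritical.

subcritical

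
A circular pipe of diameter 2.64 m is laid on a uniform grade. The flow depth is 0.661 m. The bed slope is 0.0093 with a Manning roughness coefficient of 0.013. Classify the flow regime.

For a circular section of diameter D = 2.64 m at depth y = 0.661 m, the central angle is θ = 2 arccos(1 − 2y/D) = 2.096 rad. Then A = (D²/8)(θ − sin θ) = 1.072 m² and P = Dθ/2 = 2.767 m.
Hydraulic radius R = A/P = 1.072/2.767 = 0.3876 m.
V = (1/n) R^(2/3) √S = (1/0.013) × 0.3876^(2/3) × √0.0093 = 3.944 m/s. Hydraulic depth D_h = A/T = 1.072/2.287 = 0.4688 m.
Froude number Fr = V/√(g·D_h) = 3.944/√(9.81×0.4688) = 1.84, which is greater than 1, so the flow is supercritical.

supercritical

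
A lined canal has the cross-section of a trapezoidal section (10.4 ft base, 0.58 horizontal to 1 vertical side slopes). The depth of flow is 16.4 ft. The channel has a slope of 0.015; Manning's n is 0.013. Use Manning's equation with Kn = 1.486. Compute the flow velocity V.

With bottom width b = 10.4 ft and side slope z = 0.58: A = (b + zy)y = (10.4 + 0.58×16.4)×16.4 = 326.6 ft²; P = b + 2y√(1+z²) = 10.4 + 2×16.4×1.156 = 48.32 ft.
Hydraulic radius R = A/P = 326.6/48.32 = 6.759 ft.
From Manning's equation, V = (1.486/n) R^(2/3) S^(1/2) = (1.486/0.013) × 6.759^(2/3) × 0.015^(1/2) = 50 ft/s.

V = 50 ft/s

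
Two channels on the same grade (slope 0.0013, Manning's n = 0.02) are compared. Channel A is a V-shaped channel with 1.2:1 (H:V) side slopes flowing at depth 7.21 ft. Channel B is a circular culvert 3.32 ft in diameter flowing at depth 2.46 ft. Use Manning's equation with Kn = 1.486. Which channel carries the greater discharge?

channel A

Channel A: For a triangular section with side slope z = 1.2: A = zy² = 1.2×7.21² = 62.38 ft²; P = 2y√(1+z²) = 2×7.21×1.562 = 22.52 ft. Hydraulic radius R = A/P = 62.38/22.52 = 2.769 ft. Q_A = (1.486/0.02)·62.38·2.769^(2/3)·√0.0013 = 329.6 ft³/s.
Channel B: For a circular section of diameter D = 3.32 ft at depth y = 2.46 ft, the central angle is θ = 2 arccos(1 − 2y/D) = 4.147 rad. Then A = (D²/8)(θ − sin θ) = 6.878 ft² and P = Dθ/2 = 6.885 ft. Hydraulic radius R = A/P = 6.878/6.885 = 0.999 ft. Q_B = (1.486/0.02)·6.878·0.999^(2/3)·√0.0013 = 18.41 ft³/s.
Q_A = 329.6 ft³/s vs Q_B = 18.41 ft³/s, so channel A carries more.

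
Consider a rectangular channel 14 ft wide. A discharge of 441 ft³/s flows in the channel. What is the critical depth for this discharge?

For a rectangular channel, critical depth y_c = (q²/g)^(1/3) where q = Q/b = 441/14 = 31.5 ft²/s.
So y_c = (31.5²/32.2)^(1/3) = 3.14 ft.

y_c = 3.14 ft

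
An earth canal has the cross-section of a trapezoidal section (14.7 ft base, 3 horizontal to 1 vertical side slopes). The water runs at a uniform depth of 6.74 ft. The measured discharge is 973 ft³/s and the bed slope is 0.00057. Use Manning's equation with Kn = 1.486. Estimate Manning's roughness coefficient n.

n = 0.022

With bottom width b = 14.7 ft and side slope z = 3: A = (b + zy)y = (14.7 + 3×6.74)×6.74 = 235.4 ft²; P = b + 2y√(1+z²) = 14.7 + 2×6.74×3.162 = 57.33 ft.
Hydraulic radius R = A/P = 235.4/57.33 = 4.106 ft.
Rearranging Manning's equation: n = (1.486/Q) A R^(2/3) S^(1/2) = (1.486/973) × 235.4 × 4.106^(2/3) × √0.00057 = 0.022.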